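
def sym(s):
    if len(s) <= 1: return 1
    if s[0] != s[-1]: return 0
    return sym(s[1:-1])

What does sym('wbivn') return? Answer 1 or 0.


sym('wbivn'): s[0]='w' != s[-1]='n' -> return 0
Result: 0 (not a palindrome)

0


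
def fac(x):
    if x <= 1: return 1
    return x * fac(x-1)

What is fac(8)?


fac(8)
= 8 * fac(7)
= 8 * 7 * fac(6)
= 8 * 7 * 6 * fac(5)
= 8 * 7 * 6 * 5 * fac(4)
= 8 * 7 * 6 * 5 * 4 * fac(3)
= 8 * 7 * 6 * 5 * 4 * 3 * fac(2)
= 8 * 7 * 6 * 5 * 4 * 3 * 2 * fac(1)
= 8 * 7 * 6 * 5 * 4 * 3 * 2 * 1
= 40320

40320


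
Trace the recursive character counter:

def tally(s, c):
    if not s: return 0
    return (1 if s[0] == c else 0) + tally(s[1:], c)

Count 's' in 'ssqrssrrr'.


s[0]='s' == 's' -> 1
s[0]='s' == 's' -> 1
s[0]='q' != 's' -> 0
s[0]='r' != 's' -> 0
s[0]='s' == 's' -> 1
s[0]='s' == 's' -> 1
s[0]='r' != 's' -> 0
s[0]='r' != 's' -> 0
s[0]='r' != 's' -> 0
Sum: 1 + 1 + 0 + 0 + 1 + 1 + 0 + 0 + 0 = 4

4


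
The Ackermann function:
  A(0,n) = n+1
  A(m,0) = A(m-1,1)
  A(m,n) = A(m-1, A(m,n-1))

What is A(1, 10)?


A(1, 10) = A(0, A(1, 9))
  A(1, 9) = A(0, A(1, 8))
    A(1, 8) = A(0, A(1, 7))
      A(1, 7) = A(0, A(1, 6))
        A(1, 6) = A(0, A(1, 5))
          A(1, 5) = A(0, A(1, 4))
          A(1, 4) = A(0, A(1, 3))
          A(1, 3) = A(0, A(1, 2))
          A(1, 2) = A(0, A(1, 1))
          A(1, 1) = A(0, A(1, 0))
          A(1, 0) = A(0, 1)
          A(0, 1) = 2
            = A(0, 2)
          A(0, 2) = 3
            = A(0, 3)
          A(0, 3) = 4
            = A(0, 4)
          A(0, 4) = 5
            = A(0, 5)
          A(0, 5) = 6
            = A(0, 6)
          A(0, 6) = 7
          = A(0, 7)
          A(0, 7) = 8
        = A(0, 8)
... (trace truncated)
Result: A(1, 10) = 12

12


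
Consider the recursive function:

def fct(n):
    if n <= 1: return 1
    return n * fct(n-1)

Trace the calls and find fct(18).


fct(18)
= 18 * fct(17)
= 18 * 17 * fct(16)
= 18 * 17 * 16 * fct(15)
= 18 * 17 * 16 * 15 * fct(14)
= 18 * 17 * 16 * 15 * 14 * fct(13)
= 18 * 17 * 16 * 15 * 14 * 13 * fct(12)
= 18 * 17 * 16 * 15 * 14 * 13 * 12 * fct(11)
= 18 * 17 * 16 * 15 * 14 * 13 * 12 * 11 * fct(10)
= 18 * 17 * 16 * 15 * 14 * 13 * 12 * 11 * 10 * fct(9)
= 18 * 17 * 16 * 15 * 14 * 13 * 12 * 11 * 10 * 9 * fct(8)
= 18 * 17 * 16 * 15 * 14 * 13 * 12 * 11 * 10 * 9 * 8 * fct(7)
= 18 * 17 * 16 * 15 * 14 * 13 * 12 * 11 * 10 * 9 * 8 * 7 * fct(6)
= 18 * 17 * 16 * 15 * 14 * 13 * 12 * 11 * 10 * 9 * 8 * 7 * 6 * fct(5)
= 18 * 17 * 16 * 15 * 14 * 13 * 12 * 11 * 10 * 9 * 8 * 7 * 6 * 5 * fct(4)
= 18 * 17 * 16 * 15 * 14 * 13 * 12 * 11 * 10 * 9 * 8 * 7 * 6 * 5 * 4 * fct(3)
= 18 * 17 * 16 * 15 * 14 * 13 * 12 * 11 * 10 * 9 * 8 * 7 * 6 * 5 * 4 * 3 * fct(2)
= 18 * 17 * 16 * 15 * 14 * 13 * 12 * 11 * 10 * 9 * 8 * 7 * 6 * 5 * 4 * 3 * 2 * fct(1)
= 18 * 17 * 16 * 15 * 14 * 13 * 12 * 11 * 10 * 9 * 8 * 7 * 6 * 5 * 4 * 3 * 2 * 1
= 6402373705728000

6402373705728000


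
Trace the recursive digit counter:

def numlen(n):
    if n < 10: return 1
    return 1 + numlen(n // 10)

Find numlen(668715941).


numlen(668715941) = 1 + numlen(66871594)
numlen(66871594) = 1 + numlen(6687159)
numlen(6687159) = 1 + numlen(668715)
numlen(668715) = 1 + numlen(66871)
numlen(66871) = 1 + numlen(6687)
numlen(6687) = 1 + numlen(668)
numlen(668) = 1 + numlen(66)
numlen(66) = 1 + numlen(6)
numlen(6) = 1  (base case: 6 < 10)
Unwinding: 1 + 1 + 1 + 1 + 1 + 1 + 1 + 1 + 1 = 9

9


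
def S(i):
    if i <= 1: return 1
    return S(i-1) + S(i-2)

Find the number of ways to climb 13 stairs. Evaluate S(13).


Building up from base cases:
S(0) = 1
S(1) = 1
S(2) = S(1) + S(0) = 1 + 1 = 2
S(3) = S(2) + S(1) = 2 + 1 = 3
S(4) = S(3) + S(2) = 3 + 2 = 5
S(5) = S(4) + S(3) = 5 + 3 = 8
S(6) = S(5) + S(4) = 8 + 5 = 13
S(7) = S(6) + S(5) = 13 + 8 = 21
S(8) = S(7) + S(6) = 21 + 13 = 34
S(9) = S(8) + S(7) = 34 + 21 = 55
S(10) = S(9) + S(8) = 55 + 34 = 89
S(11) = S(10) + S(9) = 89 + 55 = 144
S(12) = S(11) + S(10) = 144 + 89 = 233
S(13) = S(12) + S(11) = 233 + 144 = 377

377


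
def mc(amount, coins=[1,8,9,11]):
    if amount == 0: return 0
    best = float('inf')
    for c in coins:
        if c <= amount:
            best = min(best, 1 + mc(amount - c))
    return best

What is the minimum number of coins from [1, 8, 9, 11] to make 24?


Building up with DP:
mc(0) = 0
mc(1) = min(1+mc(0)=1+0=1) = 1
mc(2) = min(1+mc(1)=1+1=2) = 2
mc(3) = min(1+mc(2)=1+2=3) = 3
mc(4) = min(1+mc(3)=1+3=4) = 4
mc(5) = min(1+mc(4)=1+4=5) = 5
mc(6) = min(1+mc(5)=1+5=6) = 6
mc(7) = min(1+mc(6)=1+6=7) = 7
mc(8) = min(1+mc(7)=1+7=8, 1+mc(0)=1+0=1) = 1
mc(9) = min(1+mc(8)=1+1=2, 1+mc(1)=1+1=2, 1+mc(0)=1+0=1) = 1
mc(10) = min(1+mc(9)=1+1=2, 1+mc(2)=1+2=3, 1+mc(1)=1+1=2) = 2
mc(11) = min(1+mc(10)=1+2=3, 1+mc(3)=1+3=4, 1+mc(2)=1+2=3, 1+mc(0)=1+0=1) = 1
mc(12) = min(1+mc(11)=1+1=2, 1+mc(4)=1+4=5, 1+mc(3)=1+3=4, 1+mc(1)=1+1=2) = 2
mc(13) = min(1+mc(12)=1+2=3, 1+mc(5)=1+5=6, 1+mc(4)=1+4=5, 1+mc(2)=1+2=3) = 3
mc(14) = min(1+mc(13)=1+3=4, 1+mc(6)=1+6=7, 1+mc(5)=1+5=6, 1+mc(3)=1+3=4) = 4
mc(15) = min(1+mc(14)=1+4=5, 1+mc(7)=1+7=8, 1+mc(6)=1+6=7, 1+mc(4)=1+4=5) = 5
mc(16) = min(1+mc(15)=1+5=6, 1+mc(8)=1+1=2, 1+mc(7)=1+7=8, 1+mc(5)=1+5=6) = 2
mc(17) = min(1+mc(16)=1+2=3, 1+mc(9)=1+1=2, 1+mc(8)=1+1=2, 1+mc(6)=1+6=7) = 2
mc(18) = min(1+mc(17)=1+2=3, 1+mc(10)=1+2=3, 1+mc(9)=1+1=2, 1+mc(7)=1+7=8) = 2
mc(19) = min(1+mc(18)=1+2=3, 1+mc(11)=1+1=2, 1+mc(10)=1+2=3, 1+mc(8)=1+1=2) = 2
mc(20) = min(1+mc(19)=1+2=3, 1+mc(12)=1+2=3, 1+mc(11)=1+1=2, 1+mc(9)=1+1=2) = 2
mc(21) = min(1+mc(20)=1+2=3, 1+mc(13)=1+3=4, 1+mc(12)=1+2=3, 1+mc(10)=1+2=3) = 3
mc(22) = min(1+mc(21)=1+3=4, 1+mc(14)=1+4=5, 1+mc(13)=1+3=4, 1+mc(11)=1+1=2) = 2
mc(23) = min(1+mc(22)=1+2=3, 1+mc(15)=1+5=6, 1+mc(14)=1+4=5, 1+mc(12)=1+2=3) = 3
mc(24) = min(1+mc(23)=1+3=4, 1+mc(16)=1+2=3, 1+mc(15)=1+5=6, 1+mc(13)=1+3=4) = 3

3


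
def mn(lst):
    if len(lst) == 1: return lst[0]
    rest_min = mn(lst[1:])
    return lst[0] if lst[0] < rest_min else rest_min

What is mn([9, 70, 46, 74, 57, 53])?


mn([9, 70, 46, 74, 57, 53]): compare 9 with mn([70, 46, 74, 57, 53])
mn([70, 46, 74, 57, 53]): compare 70 with mn([46, 74, 57, 53])
mn([46, 74, 57, 53]): compare 46 with mn([74, 57, 53])
mn([74, 57, 53]): compare 74 with mn([57, 53])
mn([57, 53]): compare 57 with mn([53])
mn([53]) = 53  (base case)
Compare 57 with 53 -> 53
Compare 74 with 53 -> 53
Compare 46 with 53 -> 46
Compare 70 with 46 -> 46
Compare 9 with 46 -> 9

9


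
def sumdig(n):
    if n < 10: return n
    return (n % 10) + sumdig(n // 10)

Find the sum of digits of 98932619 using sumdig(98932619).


sumdig(98932619) = 9 + sumdig(9893261)
sumdig(9893261) = 1 + sumdig(989326)
sumdig(989326) = 6 + sumdig(98932)
sumdig(98932) = 2 + sumdig(9893)
sumdig(9893) = 3 + sumdig(989)
sumdig(989) = 9 + sumdig(98)
sumdig(98) = 8 + sumdig(9)
sumdig(9) = 9  (base case)
Total: 9 + 1 + 6 + 2 + 3 + 9 + 8 + 9 = 47

47


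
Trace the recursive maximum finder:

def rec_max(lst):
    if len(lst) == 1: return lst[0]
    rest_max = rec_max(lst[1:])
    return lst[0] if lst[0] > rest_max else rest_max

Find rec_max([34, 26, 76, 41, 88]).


rec_max([34, 26, 76, 41, 88]): compare 34 with rec_max([26, 76, 41, 88])
rec_max([26, 76, 41, 88]): compare 26 with rec_max([76, 41, 88])
rec_max([76, 41, 88]): compare 76 with rec_max([41, 88])
rec_max([41, 88]): compare 41 with rec_max([88])
rec_max([88]) = 88  (base case)
Compare 41 with 88 -> 88
Compare 76 with 88 -> 88
Compare 26 with 88 -> 88
Compare 34 with 88 -> 88

88


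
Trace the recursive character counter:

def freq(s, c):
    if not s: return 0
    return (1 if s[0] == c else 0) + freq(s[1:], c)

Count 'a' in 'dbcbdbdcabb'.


s[0]='d' != 'a' -> 0
s[0]='b' != 'a' -> 0
s[0]='c' != 'a' -> 0
s[0]='b' != 'a' -> 0
s[0]='d' != 'a' -> 0
s[0]='b' != 'a' -> 0
s[0]='d' != 'a' -> 0
s[0]='c' != 'a' -> 0
s[0]='a' == 'a' -> 1
s[0]='b' != 'a' -> 0
s[0]='b' != 'a' -> 0
Sum: 0 + 0 + 0 + 0 + 0 + 0 + 0 + 0 + 1 + 0 + 0 = 1

1


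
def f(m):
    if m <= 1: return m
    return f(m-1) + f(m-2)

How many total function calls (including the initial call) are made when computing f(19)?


Let C(n) = total calls for f(n)
C(0) = 1, C(1) = 1
C(2) = 1 + C(1) + C(0) = 1 + 1 + 1 = 3
C(3) = 1 + C(2) + C(1) = 1 + 3 + 1 = 5
C(4) = 1 + C(3) + C(2) = 1 + 5 + 3 = 9
C(5) = 1 + C(4) + C(3) = 1 + 9 + 5 = 15
C(6) = 1 + C(5) + C(4) = 1 + 15 + 9 = 25
C(7) = 1 + C(6) + C(5) = 1 + 25 + 15 = 41
C(8) = 1 + C(7) + C(6) = 1 + 41 + 25 = 67
C(9) = 1 + C(8) + C(7) = 1 + 67 + 41 = 109
C(10) = 1 + C(9) + C(8) = 1 + 109 + 67 = 177
C(11) = 1 + C(10) + C(9) = 1 + 177 + 109 = 287
C(12) = 1 + C(11) + C(10) = 1 + 287 + 177 = 465
C(13) = 1 + C(12) + C(11) = 1 + 465 + 287 = 753
C(14) = 1 + C(13) + C(12) = 1 + 753 + 465 = 1219
C(15) = 1 + C(14) + C(13) = 1 + 1219 + 753 = 1973
C(16) = 1 + C(15) + C(14) = 1 + 1973 + 1219 = 3193
C(17) = 1 + C(16) + C(15) = 1 + 3193 + 1973 = 5167
C(18) = 1 + C(17) + C(16) = 1 + 5167 + 3193 = 8361
C(19) = 1 + C(18) + C(17) = 1 + 8361 + 5167 = 13529

13529


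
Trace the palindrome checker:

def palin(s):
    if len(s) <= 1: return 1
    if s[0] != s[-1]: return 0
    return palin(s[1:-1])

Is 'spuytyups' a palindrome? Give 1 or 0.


palin('spuytyups'): s[0]='s' == s[-1]='s' -> check palin('puytyup')
palin('puytyup'): s[0]='p' == s[-1]='p' -> check palin('uytyu')
palin('uytyu'): s[0]='u' == s[-1]='u' -> check palin('yty')
palin('yty'): s[0]='y' == s[-1]='y' -> check palin('t')
palin('t'): len <= 1 -> return 1  (base case)
Result: 1 (palindrome)

1


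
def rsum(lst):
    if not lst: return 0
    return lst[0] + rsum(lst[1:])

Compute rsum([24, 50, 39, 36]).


rsum([24, 50, 39, 36]) = 24 + rsum([50, 39, 36])
rsum([50, 39, 36]) = 50 + rsum([39, 36])
rsum([39, 36]) = 39 + rsum([36])
rsum([36]) = 36 + rsum([])
rsum([]) = 0  (base case)
Total: 24 + 50 + 39 + 36 + 0 = 149

149


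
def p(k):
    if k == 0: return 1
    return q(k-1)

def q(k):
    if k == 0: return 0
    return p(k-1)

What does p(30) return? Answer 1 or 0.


p(30) = q(29)
q(29) = p(28)
p(28) = q(27)
q(27) = p(26)
p(26) = q(25)
q(25) = p(24)
p(24) = q(23)
q(23) = p(22)
p(22) = q(21)
q(21) = p(20)
p(20) = q(19)
q(19) = p(18)
p(18) = q(17)
q(17) = p(16)
p(16) = q(15)
q(15) = p(14)
p(14) = q(13)
q(13) = p(12)
p(12) = q(11)
q(11) = p(10)
p(10) = q(9)
q(9) = p(8)
p(8) = q(7)
q(7) = p(6)
p(6) = q(5)
q(5) = p(4)
p(4) = q(3)
q(3) = p(2)
p(2) = q(1)
q(1) = p(0)
p(0) = 1  (base case)
Result: 1

1


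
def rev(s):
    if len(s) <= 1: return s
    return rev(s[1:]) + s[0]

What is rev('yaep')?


rev('yaep') = rev('aep') + 'y'
rev('aep') = rev('ep') + 'a'
rev('ep') = rev('p') + 'e'
rev('p') = 'p'  (base case)
Concatenating: 'p' + 'e' + 'a' + 'y' = 'peay'

peay


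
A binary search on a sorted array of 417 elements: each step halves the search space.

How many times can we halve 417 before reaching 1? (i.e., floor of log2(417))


417 / 2 = 208
208 / 2 = 104
104 / 2 = 52
52 / 2 = 26
26 / 2 = 13
13 / 2 = 6
6 / 2 = 3
3 / 2 = 1
Reached 1 after 8 halvings

8


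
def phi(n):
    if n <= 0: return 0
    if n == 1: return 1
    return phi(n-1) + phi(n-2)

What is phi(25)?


Computing phi(25) bottom-up:
phi(0) = 0
phi(1) = 1
phi(2) = phi(1) + phi(0) = 1 + 0 = 1
phi(3) = phi(2) + phi(1) = 1 + 1 = 2
phi(4) = phi(3) + phi(2) = 2 + 1 = 3
phi(5) = phi(4) + phi(3) = 3 + 2 = 5
phi(6) = phi(5) + phi(4) = 5 + 3 = 8
phi(7) = phi(6) + phi(5) = 8 + 5 = 13
phi(8) = phi(7) + phi(6) = 13 + 8 = 21
phi(9) = phi(8) + phi(7) = 21 + 13 = 34
phi(10) = phi(9) + phi(8) = 34 + 21 = 55
phi(11) = phi(10) + phi(9) = 55 + 34 = 89
phi(12) = phi(11) + phi(10) = 89 + 55 = 144
phi(13) = phi(12) + phi(11) = 144 + 89 = 233
phi(14) = phi(13) + phi(12) = 233 + 144 = 377
phi(15) = phi(14) + phi(13) = 377 + 233 = 610
phi(16) = phi(15) + phi(14) = 610 + 377 = 987
phi(17) = phi(16) + phi(15) = 987 + 610 = 1597
phi(18) = phi(17) + phi(16) = 1597 + 987 = 2584
phi(19) = phi(18) + phi(17) = 2584 + 1597 = 4181
phi(20) = phi(19) + phi(18) = 4181 + 2584 = 6765
phi(21) = phi(20) + phi(19) = 6765 + 4181 = 10946
phi(22) = phi(21) + phi(20) = 10946 + 6765 = 17711
phi(23) = phi(22) + phi(21) = 17711 + 10946 = 28657
phi(24) = phi(23) + phi(22) = 28657 + 17711 = 46368
phi(25) = phi(24) + phi(23) = 46368 + 28657 = 75025

75025


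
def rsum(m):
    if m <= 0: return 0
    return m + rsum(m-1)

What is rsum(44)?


rsum(44)
= 44 + 43 + 42 + 41 + 40 + 39 + 38 + 37 + 36 + 35 + 34 + 33 + 32 + 31 + 30 + 29 + 28 + 27 + 26 + 25 + 24 + 23 + 22 + 21 + 20 + 19 + 18 + 17 + 16 + 15 + 14 + 13 + 12 + 11 + 10 + 9 + 8 + 7 + 6 + 5 + 4 + 3 + 2 + 1 + rsum(0)
= 44 + 43 + 42 + 41 + 40 + 39 + 38 + 37 + 36 + 35 + 34 + 33 + 32 + 31 + 30 + 29 + 28 + 27 + 26 + 25 + 24 + 23 + 22 + 21 + 20 + 19 + 18 + 17 + 16 + 15 + 14 + 13 + 12 + 11 + 10 + 9 + 8 + 7 + 6 + 5 + 4 + 3 + 2 + 1 + 0
= 990

990


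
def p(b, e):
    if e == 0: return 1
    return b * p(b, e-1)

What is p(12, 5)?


p(12, 5)
= 12 * p(12, 4)
= 12 * 12 * p(12, 3)
= 12 * 12 * 12 * p(12, 2)
= 12 * 12 * 12 * 12 * p(12, 1)
= 12 * 12 * 12 * 12 * 12 * p(12, 0)
= 12 * 12 * 12 * 12 * 12 * 1
= 248832

248832


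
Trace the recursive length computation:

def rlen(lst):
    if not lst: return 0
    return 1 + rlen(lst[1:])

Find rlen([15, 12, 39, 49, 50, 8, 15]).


rlen([15, 12, 39, 49, 50, 8, 15]) = 1 + rlen([12, 39, 49, 50, 8, 15])
rlen([12, 39, 49, 50, 8, 15]) = 1 + rlen([39, 49, 50, 8, 15])
rlen([39, 49, 50, 8, 15]) = 1 + rlen([49, 50, 8, 15])
rlen([49, 50, 8, 15]) = 1 + rlen([50, 8, 15])
rlen([50, 8, 15]) = 1 + rlen([8, 15])
rlen([8, 15]) = 1 + rlen([15])
rlen([15]) = 1 + rlen([])
rlen([]) = 0  (base case)
Unwinding: 1 + 1 + 1 + 1 + 1 + 1 + 1 + 0 = 7

7


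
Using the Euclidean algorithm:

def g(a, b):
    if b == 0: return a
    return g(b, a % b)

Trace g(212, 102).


g(212, 102) = g(102, 8)
g(102, 8) = g(8, 6)
g(8, 6) = g(6, 2)
g(6, 2) = g(2, 0)
g(2, 0) = 2  (base case)

2


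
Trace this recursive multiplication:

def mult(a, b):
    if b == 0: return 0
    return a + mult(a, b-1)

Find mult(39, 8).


mult(39, 8) = 39 + mult(39, 7)
mult(39, 7) = 39 + mult(39, 6)
mult(39, 6) = 39 + mult(39, 5)
mult(39, 5) = 39 + mult(39, 4)
mult(39, 4) = 39 + mult(39, 3)
mult(39, 3) = 39 + mult(39, 2)
mult(39, 2) = 39 + mult(39, 1)
mult(39, 1) = 39 + mult(39, 0)
mult(39, 0) = 0  (base case)
Total: 39 + 39 + 39 + 39 + 39 + 39 + 39 + 39 + 0 = 312

312


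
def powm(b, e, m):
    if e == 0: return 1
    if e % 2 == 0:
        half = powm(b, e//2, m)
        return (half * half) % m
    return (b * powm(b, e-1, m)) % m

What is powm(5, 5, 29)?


powm(5, 5, 29): e is odd, compute powm(5, 4, 29)
  powm(5, 4, 29): e is even, compute powm(5, 2, 29)
    powm(5, 2, 29): e is even, compute powm(5, 1, 29)
      powm(5, 1, 29): e is odd, compute powm(5, 0, 29)
        powm(5, 0, 29) = 1
      (5 * 1) % 29 = 5
    half=5, (5*5) % 29 = 25
  half=25, (25*25) % 29 = 16
(5 * 16) % 29 = 22

22


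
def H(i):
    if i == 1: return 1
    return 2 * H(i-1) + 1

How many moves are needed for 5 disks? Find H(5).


H(5) = 2 * H(4) + 1
H(4) = 2 * H(3) + 1
H(3) = 2 * H(2) + 1
H(2) = 2 * H(1) + 1
H(1) = 1  (base case)
H(2) = 2 * 1 + 1 = 3
H(3) = 2 * 3 + 1 = 7
H(4) = 2 * 7 + 1 = 15
H(5) = 2 * 15 + 1 = 31

31


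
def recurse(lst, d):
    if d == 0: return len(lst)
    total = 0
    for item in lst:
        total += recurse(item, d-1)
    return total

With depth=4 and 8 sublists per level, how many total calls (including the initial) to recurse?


At depth 0 (root): 1 call
At depth 1: each of 1 parents calls recurse on 8 children = 8 calls
At depth 2: each of 8 parents calls recurse on 8 children = 64 calls
At depth 3: each of 64 parents calls recurse on 8 children = 512 calls
At depth 4: each of 512 parents calls recurse on 8 children = 4096 calls
Total: 1 + 8 + 64 + 512 + 4096 = 4681

4681


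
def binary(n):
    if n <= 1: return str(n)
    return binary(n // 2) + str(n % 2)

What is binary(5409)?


binary(5409) = binary(2704) + '1'
binary(2704) = binary(1352) + '0'
binary(1352) = binary(676) + '0'
binary(676) = binary(338) + '0'
binary(338) = binary(169) + '0'
binary(169) = binary(84) + '1'
binary(84) = binary(42) + '0'
binary(42) = binary(21) + '0'
binary(21) = binary(10) + '1'
binary(10) = binary(5) + '0'
binary(5) = binary(2) + '1'
binary(2) = binary(1) + '0'
binary(1) = '1'  (base case)
Concatenating: '1' + '0' + '1' + '0' + '1' + '0' + '0' + '1' + '0' + '0' + '0' + '0' + '1' = '1010100100001'

1010100100001


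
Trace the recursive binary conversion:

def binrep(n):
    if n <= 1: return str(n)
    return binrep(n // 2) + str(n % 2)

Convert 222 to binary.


binrep(222) = binrep(111) + '0'
binrep(111) = binrep(55) + '1'
binrep(55) = binrep(27) + '1'
binrep(27) = binrep(13) + '1'
binrep(13) = binrep(6) + '1'
binrep(6) = binrep(3) + '0'
binrep(3) = binrep(1) + '1'
binrep(1) = '1'  (base case)
Concatenating: '1' + '1' + '0' + '1' + '1' + '1' + '1' + '0' = '11011110'

11011110


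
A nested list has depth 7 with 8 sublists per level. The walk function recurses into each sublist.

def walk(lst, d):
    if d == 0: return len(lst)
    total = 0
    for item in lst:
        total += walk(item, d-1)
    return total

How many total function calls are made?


At depth 0 (root): 1 call
At depth 1: each of 1 parents calls walk on 8 children = 8 calls
At depth 2: each of 8 parents calls walk on 8 children = 64 calls
At depth 3: each of 64 parents calls walk on 8 children = 512 calls
At depth 4: each of 512 parents calls walk on 8 children = 4096 calls
At depth 5: each of 4096 parents calls walk on 8 children = 32768 calls
At depth 6: each of 32768 parents calls walk on 8 children = 262144 calls
At depth 7: each of 262144 parents calls walk on 8 children = 2097152 calls
Total: 1 + 8 + 64 + 512 + 4096 + 32768 + 262144 + 2097152 = 2396745

2396745


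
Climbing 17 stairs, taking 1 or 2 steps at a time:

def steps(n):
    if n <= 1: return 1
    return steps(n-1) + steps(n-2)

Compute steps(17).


Building up from base cases:
steps(0) = 1
steps(1) = 1
steps(2) = steps(1) + steps(0) = 1 + 1 = 2
steps(3) = steps(2) + steps(1) = 2 + 1 = 3
steps(4) = steps(3) + steps(2) = 3 + 2 = 5
steps(5) = steps(4) + steps(3) = 5 + 3 = 8
steps(6) = steps(5) + steps(4) = 8 + 5 = 13
steps(7) = steps(6) + steps(5) = 13 + 8 = 21
steps(8) = steps(7) + steps(6) = 21 + 13 = 34
steps(9) = steps(8) + steps(7) = 34 + 21 = 55
steps(10) = steps(9) + steps(8) = 55 + 34 = 89
steps(11) = steps(10) + steps(9) = 89 + 55 = 144
steps(12) = steps(11) + steps(10) = 144 + 89 = 233
steps(13) = steps(12) + steps(11) = 233 + 144 = 377
steps(14) = steps(13) + steps(12) = 377 + 233 = 610
steps(15) = steps(14) + steps(13) = 610 + 377 = 987
steps(16) = steps(15) + steps(14) = 987 + 610 = 1597
steps(17) = steps(16) + steps(15) = 1597 + 987 = 2584

2584


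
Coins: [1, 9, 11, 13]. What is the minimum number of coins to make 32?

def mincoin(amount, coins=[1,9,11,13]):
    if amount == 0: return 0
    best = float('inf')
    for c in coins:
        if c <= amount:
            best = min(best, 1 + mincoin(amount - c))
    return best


Building up with DP:
mincoin(0) = 0
mincoin(1) = min(1+mincoin(0)=1+0=1) = 1
mincoin(2) = min(1+mincoin(1)=1+1=2) = 2
mincoin(3) = min(1+mincoin(2)=1+2=3) = 3
mincoin(4) = min(1+mincoin(3)=1+3=4) = 4
mincoin(5) = min(1+mincoin(4)=1+4=5) = 5
mincoin(6) = min(1+mincoin(5)=1+5=6) = 6
mincoin(7) = min(1+mincoin(6)=1+6=7) = 7
mincoin(8) = min(1+mincoin(7)=1+7=8) = 8
mincoin(9) = min(1+mincoin(8)=1+8=9, 1+mincoin(0)=1+0=1) = 1
mincoin(10) = min(1+mincoin(9)=1+1=2, 1+mincoin(1)=1+1=2) = 2
mincoin(11) = min(1+mincoin(10)=1+2=3, 1+mincoin(2)=1+2=3, 1+mincoin(0)=1+0=1) = 1
mincoin(12) = min(1+mincoin(11)=1+1=2, 1+mincoin(3)=1+3=4, 1+mincoin(1)=1+1=2) = 2
mincoin(13) = min(1+mincoin(12)=1+2=3, 1+mincoin(4)=1+4=5, 1+mincoin(2)=1+2=3, 1+mincoin(0)=1+0=1) = 1
mincoin(14) = min(1+mincoin(13)=1+1=2, 1+mincoin(5)=1+5=6, 1+mincoin(3)=1+3=4, 1+mincoin(1)=1+1=2) = 2
mincoin(15) = min(1+mincoin(14)=1+2=3, 1+mincoin(6)=1+6=7, 1+mincoin(4)=1+4=5, 1+mincoin(2)=1+2=3) = 3
mincoin(16) = min(1+mincoin(15)=1+3=4, 1+mincoin(7)=1+7=8, 1+mincoin(5)=1+5=6, 1+mincoin(3)=1+3=4) = 4
mincoin(17) = min(1+mincoin(16)=1+4=5, 1+mincoin(8)=1+8=9, 1+mincoin(6)=1+6=7, 1+mincoin(4)=1+4=5) = 5
mincoin(18) = min(1+mincoin(17)=1+5=6, 1+mincoin(9)=1+1=2, 1+mincoin(7)=1+7=8, 1+mincoin(5)=1+5=6) = 2
mincoin(19) = min(1+mincoin(18)=1+2=3, 1+mincoin(10)=1+2=3, 1+mincoin(8)=1+8=9, 1+mincoin(6)=1+6=7) = 3
mincoin(20) = min(1+mincoin(19)=1+3=4, 1+mincoin(11)=1+1=2, 1+mincoin(9)=1+1=2, 1+mincoin(7)=1+7=8) = 2
mincoin(21) = min(1+mincoin(20)=1+2=3, 1+mincoin(12)=1+2=3, 1+mincoin(10)=1+2=3, 1+mincoin(8)=1+8=9) = 3
mincoin(22) = min(1+mincoin(21)=1+3=4, 1+mincoin(13)=1+1=2, 1+mincoin(11)=1+1=2, 1+mincoin(9)=1+1=2) = 2
mincoin(23) = min(1+mincoin(22)=1+2=3, 1+mincoin(14)=1+2=3, 1+mincoin(12)=1+2=3, 1+mincoin(10)=1+2=3) = 3
mincoin(24) = min(1+mincoin(23)=1+3=4, 1+mincoin(15)=1+3=4, 1+mincoin(13)=1+1=2, 1+mincoin(11)=1+1=2) = 2
mincoin(25) = min(1+mincoin(24)=1+2=3, 1+mincoin(16)=1+4=5, 1+mincoin(14)=1+2=3, 1+mincoin(12)=1+2=3) = 3
mincoin(26) = min(1+mincoin(25)=1+3=4, 1+mincoin(17)=1+5=6, 1+mincoin(15)=1+3=4, 1+mincoin(13)=1+1=2) = 2
mincoin(27) = min(1+mincoin(26)=1+2=3, 1+mincoin(18)=1+2=3, 1+mincoin(16)=1+4=5, 1+mincoin(14)=1+2=3) = 3
mincoin(28) = min(1+mincoin(27)=1+3=4, 1+mincoin(19)=1+3=4, 1+mincoin(17)=1+5=6, 1+mincoin(15)=1+3=4) = 4
mincoin(29) = min(1+mincoin(28)=1+4=5, 1+mincoin(20)=1+2=3, 1+mincoin(18)=1+2=3, 1+mincoin(16)=1+4=5) = 3
mincoin(30) = min(1+mincoin(29)=1+3=4, 1+mincoin(21)=1+3=4, 1+mincoin(19)=1+3=4, 1+mincoin(17)=1+5=6) = 4
mincoin(31) = min(1+mincoin(30)=1+4=5, 1+mincoin(22)=1+2=3, 1+mincoin(20)=1+2=3, 1+mincoin(18)=1+2=3) = 3
mincoin(32) = min(1+mincoin(31)=1+3=4, 1+mincoin(23)=1+3=4, 1+mincoin(21)=1+3=4, 1+mincoin(19)=1+3=4) = 4

4


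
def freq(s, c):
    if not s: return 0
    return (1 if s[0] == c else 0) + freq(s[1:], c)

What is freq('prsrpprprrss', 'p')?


s[0]='p' == 'p' -> 1
s[0]='r' != 'p' -> 0
s[0]='s' != 'p' -> 0
s[0]='r' != 'p' -> 0
s[0]='p' == 'p' -> 1
s[0]='p' == 'p' -> 1
s[0]='r' != 'p' -> 0
s[0]='p' == 'p' -> 1
s[0]='r' != 'p' -> 0
s[0]='r' != 'p' -> 0
s[0]='s' != 'p' -> 0
s[0]='s' != 'p' -> 0
Sum: 1 + 0 + 0 + 0 + 1 + 1 + 0 + 1 + 0 + 0 + 0 + 0 = 4

4


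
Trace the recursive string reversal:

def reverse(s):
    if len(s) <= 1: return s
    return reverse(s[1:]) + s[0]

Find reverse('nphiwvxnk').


reverse('nphiwvxnk') = reverse('phiwvxnk') + 'n'
reverse('phiwvxnk') = reverse('hiwvxnk') + 'p'
reverse('hiwvxnk') = reverse('iwvxnk') + 'h'
reverse('iwvxnk') = reverse('wvxnk') + 'i'
reverse('wvxnk') = reverse('vxnk') + 'w'
reverse('vxnk') = reverse('xnk') + 'v'
reverse('xnk') = reverse('nk') + 'x'
reverse('nk') = reverse('k') + 'n'
reverse('k') = 'k'  (base case)
Concatenating: 'k' + 'n' + 'x' + 'v' + 'w' + 'i' + 'h' + 'p' + 'n' = 'knxvwihpn'

knxvwihpn


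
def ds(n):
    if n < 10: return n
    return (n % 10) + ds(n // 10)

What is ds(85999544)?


ds(85999544) = 4 + ds(8599954)
ds(8599954) = 4 + ds(859995)
ds(859995) = 5 + ds(85999)
ds(85999) = 9 + ds(8599)
ds(8599) = 9 + ds(859)
ds(859) = 9 + ds(85)
ds(85) = 5 + ds(8)
ds(8) = 8  (base case)
Total: 4 + 4 + 5 + 9 + 9 + 9 + 5 + 8 = 53

53


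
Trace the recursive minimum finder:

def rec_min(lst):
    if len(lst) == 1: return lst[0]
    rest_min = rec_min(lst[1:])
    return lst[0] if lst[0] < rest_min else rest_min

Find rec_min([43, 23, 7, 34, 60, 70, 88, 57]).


rec_min([43, 23, 7, 34, 60, 70, 88, 57]): compare 43 with rec_min([23, 7, 34, 60, 70, 88, 57])
rec_min([23, 7, 34, 60, 70, 88, 57]): compare 23 with rec_min([7, 34, 60, 70, 88, 57])
rec_min([7, 34, 60, 70, 88, 57]): compare 7 with rec_min([34, 60, 70, 88, 57])
rec_min([34, 60, 70, 88, 57]): compare 34 with rec_min([60, 70, 88, 57])
rec_min([60, 70, 88, 57]): compare 60 with rec_min([70, 88, 57])
rec_min([70, 88, 57]): compare 70 with rec_min([88, 57])
rec_min([88, 57]): compare 88 with rec_min([57])
rec_min([57]) = 57  (base case)
Compare 88 with 57 -> 57
Compare 70 with 57 -> 57
Compare 60 with 57 -> 57
Compare 34 with 57 -> 34
Compare 7 with 34 -> 7
Compare 23 with 7 -> 7
Compare 43 with 7 -> 7

7


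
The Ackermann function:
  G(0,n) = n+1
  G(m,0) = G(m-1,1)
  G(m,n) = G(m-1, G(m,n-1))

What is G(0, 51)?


G(0, 51) = 52
Result: G(0, 51) = 52

52


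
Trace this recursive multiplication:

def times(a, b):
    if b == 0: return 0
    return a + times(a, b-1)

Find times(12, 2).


times(12, 2) = 12 + times(12, 1)
times(12, 1) = 12 + times(12, 0)
times(12, 0) = 0  (base case)
Total: 12 + 12 + 0 = 24

24


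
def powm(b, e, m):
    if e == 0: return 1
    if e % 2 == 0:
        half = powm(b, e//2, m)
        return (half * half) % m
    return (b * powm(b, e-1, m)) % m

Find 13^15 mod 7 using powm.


powm(13, 15, 7): e is odd, compute powm(13, 14, 7)
  powm(13, 14, 7): e is even, compute powm(13, 7, 7)
    powm(13, 7, 7): e is odd, compute powm(13, 6, 7)
      powm(13, 6, 7): e is even, compute powm(13, 3, 7)
        powm(13, 3, 7): e is odd, compute powm(13, 2, 7)
          powm(13, 2, 7): e is even, compute powm(13, 1, 7)
          powm(13, 1, 7): e is odd, compute powm(13, 0, 7)
          powm(13, 0, 7) = 1
          (13 * 1) % 7 = 6
          half=6, (6*6) % 7 = 1
        (13 * 1) % 7 = 6
      half=6, (6*6) % 7 = 1
    (13 * 1) % 7 = 6
  half=6, (6*6) % 7 = 1
(13 * 1) % 7 = 6

6


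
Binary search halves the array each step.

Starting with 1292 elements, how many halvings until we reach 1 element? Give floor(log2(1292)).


1292 / 2 = 646
646 / 2 = 323
323 / 2 = 161
161 / 2 = 80
80 / 2 = 40
40 / 2 = 20
20 / 2 = 10
10 / 2 = 5
5 / 2 = 2
2 / 2 = 1
Reached 1 after 10 halvings

10


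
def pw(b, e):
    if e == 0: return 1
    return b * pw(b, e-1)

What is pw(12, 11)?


pw(12, 11)
= 12 * pw(12, 10)
= 12 * 12 * pw(12, 9)
= 12 * 12 * 12 * pw(12, 8)
= 12 * 12 * 12 * 12 * pw(12, 7)
= 12 * 12 * 12 * 12 * 12 * pw(12, 6)
= 12 * 12 * 12 * 12 * 12 * 12 * pw(12, 5)
= 12 * 12 * 12 * 12 * 12 * 12 * 12 * pw(12, 4)
= 12 * 12 * 12 * 12 * 12 * 12 * 12 * 12 * pw(12, 3)
= 12 * 12 * 12 * 12 * 12 * 12 * 12 * 12 * 12 * pw(12, 2)
= 12 * 12 * 12 * 12 * 12 * 12 * 12 * 12 * 12 * 12 * pw(12, 1)
= 12 * 12 * 12 * 12 * 12 * 12 * 12 * 12 * 12 * 12 * 12 * pw(12, 0)
= 12 * 12 * 12 * 12 * 12 * 12 * 12 * 12 * 12 * 12 * 12 * 1
= 743008370688

743008370688


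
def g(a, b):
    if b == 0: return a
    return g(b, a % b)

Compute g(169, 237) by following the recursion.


g(169, 237) = g(237, 169)
g(237, 169) = g(169, 68)
g(169, 68) = g(68, 33)
g(68, 33) = g(33, 2)
g(33, 2) = g(2, 1)
g(2, 1) = g(1, 0)
g(1, 0) = 1  (base case)

1


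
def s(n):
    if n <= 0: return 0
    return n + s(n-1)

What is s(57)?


s(57)
= 57 + 56 + 55 + 54 + 53 + 52 + 51 + 50 + 49 + 48 + 47 + 46 + 45 + 44 + 43 + 42 + 41 + 40 + 39 + 38 + 37 + 36 + 35 + 34 + 33 + 32 + 31 + 30 + 29 + 28 + 27 + 26 + 25 + 24 + 23 + 22 + 21 + 20 + 19 + 18 + 17 + 16 + 15 + 14 + 13 + 12 + 11 + 10 + 9 + 8 + 7 + 6 + 5 + 4 + 3 + 2 + 1 + s(0)
= 57 + 56 + 55 + 54 + 53 + 52 + 51 + 50 + 49 + 48 + 47 + 46 + 45 + 44 + 43 + 42 + 41 + 40 + 39 + 38 + 37 + 36 + 35 + 34 + 33 + 32 + 31 + 30 + 29 + 28 + 27 + 26 + 25 + 24 + 23 + 22 + 21 + 20 + 19 + 18 + 17 + 16 + 15 + 14 + 13 + 12 + 11 + 10 + 9 + 8 + 7 + 6 + 5 + 4 + 3 + 2 + 1 + 0
= 1653

1653


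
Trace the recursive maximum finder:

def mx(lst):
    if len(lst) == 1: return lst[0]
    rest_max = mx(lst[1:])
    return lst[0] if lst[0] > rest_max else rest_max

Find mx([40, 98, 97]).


mx([40, 98, 97]): compare 40 with mx([98, 97])
mx([98, 97]): compare 98 with mx([97])
mx([97]) = 97  (base case)
Compare 98 with 97 -> 98
Compare 40 with 98 -> 98

98


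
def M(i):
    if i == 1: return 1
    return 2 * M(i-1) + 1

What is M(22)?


M(22) = 2 * M(21) + 1
M(21) = 2 * M(20) + 1
M(20) = 2 * M(19) + 1
M(19) = 2 * M(18) + 1
M(18) = 2 * M(17) + 1
M(17) = 2 * M(16) + 1
M(16) = 2 * M(15) + 1
M(15) = 2 * M(14) + 1
M(14) = 2 * M(13) + 1
M(13) = 2 * M(12) + 1
M(12) = 2 * M(11) + 1
M(11) = 2 * M(10) + 1
M(10) = 2 * M(9) + 1
M(9) = 2 * M(8) + 1
M(8) = 2 * M(7) + 1
M(7) = 2 * M(6) + 1
M(6) = 2 * M(5) + 1
M(5) = 2 * M(4) + 1
M(4) = 2 * M(3) + 1
M(3) = 2 * M(2) + 1
M(2) = 2 * M(1) + 1
M(1) = 1  (base case)
M(2) = 2 * 1 + 1 = 3
M(3) = 2 * 3 + 1 = 7
M(4) = 2 * 7 + 1 = 15
M(5) = 2 * 15 + 1 = 31
M(6) = 2 * 31 + 1 = 63
M(7) = 2 * 63 + 1 = 127
M(8) = 2 * 127 + 1 = 255
M(9) = 2 * 255 + 1 = 511
M(10) = 2 * 511 + 1 = 1023
M(11) = 2 * 1023 + 1 = 2047
M(12) = 2 * 2047 + 1 = 4095
M(13) = 2 * 4095 + 1 = 8191
M(14) = 2 * 8191 + 1 = 16383
M(15) = 2 * 16383 + 1 = 32767
M(16) = 2 * 32767 + 1 = 65535
M(17) = 2 * 65535 + 1 = 131071
M(18) = 2 * 131071 + 1 = 262143
M(19) = 2 * 262143 + 1 = 524287
M(20) = 2 * 524287 + 1 = 1048575
M(21) = 2 * 1048575 + 1 = 2097151
M(22) = 2 * 2097151 + 1 = 4194303

4194303


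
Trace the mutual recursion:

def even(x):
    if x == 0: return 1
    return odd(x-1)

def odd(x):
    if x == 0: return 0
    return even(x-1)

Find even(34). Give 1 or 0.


even(34) = odd(33)
odd(33) = even(32)
even(32) = odd(31)
odd(31) = even(30)
even(30) = odd(29)
odd(29) = even(28)
even(28) = odd(27)
odd(27) = even(26)
even(26) = odd(25)
odd(25) = even(24)
even(24) = odd(23)
odd(23) = even(22)
even(22) = odd(21)
odd(21) = even(20)
even(20) = odd(19)
odd(19) = even(18)
even(18) = odd(17)
odd(17) = even(16)
even(16) = odd(15)
odd(15) = even(14)
even(14) = odd(13)
odd(13) = even(12)
even(12) = odd(11)
odd(11) = even(10)
even(10) = odd(9)
odd(9) = even(8)
even(8) = odd(7)
odd(7) = even(6)
even(6) = odd(5)
odd(5) = even(4)
even(4) = odd(3)
odd(3) = even(2)
even(2) = odd(1)
odd(1) = even(0)
even(0) = 1  (base case)
Result: 1

1


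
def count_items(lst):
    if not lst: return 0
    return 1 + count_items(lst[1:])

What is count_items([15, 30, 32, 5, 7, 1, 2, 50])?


count_items([15, 30, 32, 5, 7, 1, 2, 50]) = 1 + count_items([30, 32, 5, 7, 1, 2, 50])
count_items([30, 32, 5, 7, 1, 2, 50]) = 1 + count_items([32, 5, 7, 1, 2, 50])
count_items([32, 5, 7, 1, 2, 50]) = 1 + count_items([5, 7, 1, 2, 50])
count_items([5, 7, 1, 2, 50]) = 1 + count_items([7, 1, 2, 50])
count_items([7, 1, 2, 50]) = 1 + count_items([1, 2, 50])
count_items([1, 2, 50]) = 1 + count_items([2, 50])
count_items([2, 50]) = 1 + count_items([50])
count_items([50]) = 1 + count_items([])
count_items([]) = 0  (base case)
Unwinding: 1 + 1 + 1 + 1 + 1 + 1 + 1 + 1 + 0 = 8

8


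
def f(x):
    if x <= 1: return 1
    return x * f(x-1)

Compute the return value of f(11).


f(11)
= 11 * f(10)
= 11 * 10 * f(9)
= 11 * 10 * 9 * f(8)
= 11 * 10 * 9 * 8 * f(7)
= 11 * 10 * 9 * 8 * 7 * f(6)
= 11 * 10 * 9 * 8 * 7 * 6 * f(5)
= 11 * 10 * 9 * 8 * 7 * 6 * 5 * f(4)
= 11 * 10 * 9 * 8 * 7 * 6 * 5 * 4 * f(3)
= 11 * 10 * 9 * 8 * 7 * 6 * 5 * 4 * 3 * f(2)
= 11 * 10 * 9 * 8 * 7 * 6 * 5 * 4 * 3 * 2 * f(1)
= 11 * 10 * 9 * 8 * 7 * 6 * 5 * 4 * 3 * 2 * 1
= 39916800

39916800


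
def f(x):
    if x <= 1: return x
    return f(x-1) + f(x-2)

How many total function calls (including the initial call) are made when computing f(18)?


Let C(n) = total calls for f(n)
C(0) = 1, C(1) = 1
C(2) = 1 + C(1) + C(0) = 1 + 1 + 1 = 3
C(3) = 1 + C(2) + C(1) = 1 + 3 + 1 = 5
C(4) = 1 + C(3) + C(2) = 1 + 5 + 3 = 9
C(5) = 1 + C(4) + C(3) = 1 + 9 + 5 = 15
C(6) = 1 + C(5) + C(4) = 1 + 15 + 9 = 25
C(7) = 1 + C(6) + C(5) = 1 + 25 + 15 = 41
C(8) = 1 + C(7) + C(6) = 1 + 41 + 25 = 67
C(9) = 1 + C(8) + C(7) = 1 + 67 + 41 = 109
C(10) = 1 + C(9) + C(8) = 1 + 109 + 67 = 177
C(11) = 1 + C(10) + C(9) = 1 + 177 + 109 = 287
C(12) = 1 + C(11) + C(10) = 1 + 287 + 177 = 465
C(13) = 1 + C(12) + C(11) = 1 + 465 + 287 = 753
C(14) = 1 + C(13) + C(12) = 1 + 753 + 465 = 1219
C(15) = 1 + C(14) + C(13) = 1 + 1219 + 753 = 1973
C(16) = 1 + C(15) + C(14) = 1 + 1973 + 1219 = 3193
C(17) = 1 + C(16) + C(15) = 1 + 3193 + 1973 = 5167
C(18) = 1 + C(17) + C(16) = 1 + 5167 + 3193 = 8361

8361


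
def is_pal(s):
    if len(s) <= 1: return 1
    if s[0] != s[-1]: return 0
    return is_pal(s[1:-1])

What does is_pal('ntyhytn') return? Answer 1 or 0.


is_pal('ntyhytn'): s[0]='n' == s[-1]='n' -> check is_pal('tyhyt')
is_pal('tyhyt'): s[0]='t' == s[-1]='t' -> check is_pal('yhy')
is_pal('yhy'): s[0]='y' == s[-1]='y' -> check is_pal('h')
is_pal('h'): len <= 1 -> return 1  (base case)
Result: 1 (palindrome)

1


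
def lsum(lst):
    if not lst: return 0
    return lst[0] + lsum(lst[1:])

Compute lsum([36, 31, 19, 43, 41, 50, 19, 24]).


lsum([36, 31, 19, 43, 41, 50, 19, 24]) = 36 + lsum([31, 19, 43, 41, 50, 19, 24])
lsum([31, 19, 43, 41, 50, 19, 24]) = 31 + lsum([19, 43, 41, 50, 19, 24])
lsum([19, 43, 41, 50, 19, 24]) = 19 + lsum([43, 41, 50, 19, 24])
lsum([43, 41, 50, 19, 24]) = 43 + lsum([41, 50, 19, 24])
lsum([41, 50, 19, 24]) = 41 + lsum([50, 19, 24])
lsum([50, 19, 24]) = 50 + lsum([19, 24])
lsum([19, 24]) = 19 + lsum([24])
lsum([24]) = 24 + lsum([])
lsum([]) = 0  (base case)
Total: 36 + 31 + 19 + 43 + 41 + 50 + 19 + 24 + 0 = 263

263


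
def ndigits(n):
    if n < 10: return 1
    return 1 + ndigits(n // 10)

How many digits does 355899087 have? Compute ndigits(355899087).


ndigits(355899087) = 1 + ndigits(35589908)
ndigits(35589908) = 1 + ndigits(3558990)
ndigits(3558990) = 1 + ndigits(355899)
ndigits(355899) = 1 + ndigits(35589)
ndigits(35589) = 1 + ndigits(3558)
ndigits(3558) = 1 + ndigits(355)
ndigits(355) = 1 + ndigits(35)
ndigits(35) = 1 + ndigits(3)
ndigits(3) = 1  (base case: 3 < 10)
Unwinding: 1 + 1 + 1 + 1 + 1 + 1 + 1 + 1 + 1 = 9

9


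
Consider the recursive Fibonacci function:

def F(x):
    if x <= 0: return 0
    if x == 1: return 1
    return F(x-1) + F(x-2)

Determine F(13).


Computing F(13) bottom-up:
F(0) = 0
F(1) = 1
F(2) = F(1) + F(0) = 1 + 0 = 1
F(3) = F(2) + F(1) = 1 + 1 = 2
F(4) = F(3) + F(2) = 2 + 1 = 3
F(5) = F(4) + F(3) = 3 + 2 = 5
F(6) = F(5) + F(4) = 5 + 3 = 8
F(7) = F(6) + F(5) = 8 + 5 = 13
F(8) = F(7) + F(6) = 13 + 8 = 21
F(9) = F(8) + F(7) = 21 + 13 = 34
F(10) = F(9) + F(8) = 34 + 21 = 55
F(11) = F(10) + F(9) = 55 + 34 = 89
F(12) = F(11) + F(10) = 89 + 55 = 144
F(13) = F(12) + F(11) = 144 + 89 = 233

233


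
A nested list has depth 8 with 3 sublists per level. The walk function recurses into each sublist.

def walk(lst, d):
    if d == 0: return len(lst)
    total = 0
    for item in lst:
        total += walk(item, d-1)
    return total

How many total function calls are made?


At depth 0 (root): 1 call
At depth 1: each of 1 parents calls walk on 3 children = 3 calls
At depth 2: each of 3 parents calls walk on 3 children = 9 calls
At depth 3: each of 9 parents calls walk on 3 children = 27 calls
At depth 4: each of 27 parents calls walk on 3 children = 81 calls
At depth 5: each of 81 parents calls walk on 3 children = 243 calls
At depth 6: each of 243 parents calls walk on 3 children = 729 calls
At depth 7: each of 729 parents calls walk on 3 children = 2187 calls
At depth 8: each of 2187 parents calls walk on 3 children = 6561 calls
Total: 1 + 3 + 9 + 27 + 81 + 243 + 729 + 2187 + 6561 = 9841

9841


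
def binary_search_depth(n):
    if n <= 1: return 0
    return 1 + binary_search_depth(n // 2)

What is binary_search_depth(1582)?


1582 / 2 = 791
791 / 2 = 395
395 / 2 = 197
197 / 2 = 98
98 / 2 = 49
49 / 2 = 24
24 / 2 = 12
12 / 2 = 6
6 / 2 = 3
3 / 2 = 1
Reached 1 after 10 halvings

10


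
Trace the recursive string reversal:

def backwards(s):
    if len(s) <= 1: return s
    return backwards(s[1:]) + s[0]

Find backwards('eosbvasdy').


backwards('eosbvasdy') = backwards('osbvasdy') + 'e'
backwards('osbvasdy') = backwards('sbvasdy') + 'o'
backwards('sbvasdy') = backwards('bvasdy') + 's'
backwards('bvasdy') = backwards('vasdy') + 'b'
backwards('vasdy') = backwards('asdy') + 'v'
backwards('asdy') = backwards('sdy') + 'a'
backwards('sdy') = backwards('dy') + 's'
backwards('dy') = backwards('y') + 'd'
backwards('y') = 'y'  (base case)
Concatenating: 'y' + 'd' + 's' + 'a' + 'v' + 'b' + 's' + 'o' + 'e' = 'ydsavbsoe'

ydsavbsoe


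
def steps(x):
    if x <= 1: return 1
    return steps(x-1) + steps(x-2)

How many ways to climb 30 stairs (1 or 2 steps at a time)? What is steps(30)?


Building up from base cases:
steps(0) = 1
steps(1) = 1
steps(2) = steps(1) + steps(0) = 1 + 1 = 2
steps(3) = steps(2) + steps(1) = 2 + 1 = 3
steps(4) = steps(3) + steps(2) = 3 + 2 = 5
steps(5) = steps(4) + steps(3) = 5 + 3 = 8
steps(6) = steps(5) + steps(4) = 8 + 5 = 13
steps(7) = steps(6) + steps(5) = 13 + 8 = 21
steps(8) = steps(7) + steps(6) = 21 + 13 = 34
steps(9) = steps(8) + steps(7) = 34 + 21 = 55
steps(10) = steps(9) + steps(8) = 55 + 34 = 89
steps(11) = steps(10) + steps(9) = 89 + 55 = 144
steps(12) = steps(11) + steps(10) = 144 + 89 = 233
steps(13) = steps(12) + steps(11) = 233 + 144 = 377
steps(14) = steps(13) + steps(12) = 377 + 233 = 610
steps(15) = steps(14) + steps(13) = 610 + 377 = 987
steps(16) = steps(15) + steps(14) = 987 + 610 = 1597
steps(17) = steps(16) + steps(15) = 1597 + 987 = 2584
steps(18) = steps(17) + steps(16) = 2584 + 1597 = 4181
steps(19) = steps(18) + steps(17) = 4181 + 2584 = 6765
steps(20) = steps(19) + steps(18) = 6765 + 4181 = 10946
steps(21) = steps(20) + steps(19) = 10946 + 6765 = 17711
steps(22) = steps(21) + steps(20) = 17711 + 10946 = 28657
steps(23) = steps(22) + steps(21) = 28657 + 17711 = 46368
steps(24) = steps(23) + steps(22) = 46368 + 28657 = 75025
steps(25) = steps(24) + steps(23) = 75025 + 46368 = 121393
steps(26) = steps(25) + steps(24) = 121393 + 75025 = 196418
steps(27) = steps(26) + steps(25) = 196418 + 121393 = 317811
steps(28) = steps(27) + steps(26) = 317811 + 196418 = 514229
steps(29) = steps(28) + steps(27) = 514229 + 317811 = 832040
steps(30) = steps(29) + steps(28) = 832040 + 514229 = 1346269

1346269


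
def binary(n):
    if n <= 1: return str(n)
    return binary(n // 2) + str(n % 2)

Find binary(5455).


binary(5455) = binary(2727) + '1'
binary(2727) = binary(1363) + '1'
binary(1363) = binary(681) + '1'
binary(681) = binary(340) + '1'
binary(340) = binary(170) + '0'
binary(170) = binary(85) + '0'
binary(85) = binary(42) + '1'
binary(42) = binary(21) + '0'
binary(21) = binary(10) + '1'
binary(10) = binary(5) + '0'
binary(5) = binary(2) + '1'
binary(2) = binary(1) + '0'
binary(1) = '1'  (base case)
Concatenating: '1' + '0' + '1' + '0' + '1' + '0' + '1' + '0' + '0' + '1' + '1' + '1' + '1' = '1010101001111'

1010101001111


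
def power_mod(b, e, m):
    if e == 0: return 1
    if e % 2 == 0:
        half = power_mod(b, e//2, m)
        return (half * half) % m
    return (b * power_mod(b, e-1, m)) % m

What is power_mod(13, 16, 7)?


power_mod(13, 16, 7): e is even, compute power_mod(13, 8, 7)
  power_mod(13, 8, 7): e is even, compute power_mod(13, 4, 7)
    power_mod(13, 4, 7): e is even, compute power_mod(13, 2, 7)
      power_mod(13, 2, 7): e is even, compute power_mod(13, 1, 7)
        power_mod(13, 1, 7): e is odd, compute power_mod(13, 0, 7)
          power_mod(13, 0, 7) = 1
        (13 * 1) % 7 = 6
      half=6, (6*6) % 7 = 1
    half=1, (1*1) % 7 = 1
  half=1, (1*1) % 7 = 1
half=1, (1*1) % 7 = 1

1


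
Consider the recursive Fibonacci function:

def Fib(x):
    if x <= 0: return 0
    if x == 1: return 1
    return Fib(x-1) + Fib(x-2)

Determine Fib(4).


Computing Fib(4) bottom-up:
Fib(0) = 0
Fib(1) = 1
Fib(2) = Fib(1) + Fib(0) = 1 + 0 = 1
Fib(3) = Fib(2) + Fib(1) = 1 + 1 = 2
Fib(4) = Fib(3) + Fib(2) = 2 + 1 = 3

3


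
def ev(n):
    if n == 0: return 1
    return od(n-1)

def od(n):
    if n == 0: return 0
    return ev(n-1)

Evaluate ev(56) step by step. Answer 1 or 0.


ev(56) = od(55)
od(55) = ev(54)
ev(54) = od(53)
od(53) = ev(52)
ev(52) = od(51)
od(51) = ev(50)
ev(50) = od(49)
od(49) = ev(48)
ev(48) = od(47)
od(47) = ev(46)
ev(46) = od(45)
od(45) = ev(44)
ev(44) = od(43)
od(43) = ev(42)
ev(42) = od(41)
od(41) = ev(40)
ev(40) = od(39)
od(39) = ev(38)
ev(38) = od(37)
od(37) = ev(36)
ev(36) = od(35)
od(35) = ev(34)
ev(34) = od(33)
od(33) = ev(32)
ev(32) = od(31)
od(31) = ev(30)
ev(30) = od(29)
od(29) = ev(28)
ev(28) = od(27)
od(27) = ev(26)
ev(26) = od(25)
od(25) = ev(24)
ev(24) = od(23)
od(23) = ev(22)
ev(22) = od(21)
od(21) = ev(20)
ev(20) = od(19)
od(19) = ev(18)
ev(18) = od(17)
od(17) = ev(16)
ev(16) = od(15)
od(15) = ev(14)
ev(14) = od(13)
od(13) = ev(12)
ev(12) = od(11)
od(11) = ev(10)
ev(10) = od(9)
od(9) = ev(8)
ev(8) = od(7)
od(7) = ev(6)
ev(6) = od(5)
od(5) = ev(4)
ev(4) = od(3)
od(3) = ev(2)
ev(2) = od(1)
od(1) = ev(0)
ev(0) = 1  (base case)
Result: 1

1


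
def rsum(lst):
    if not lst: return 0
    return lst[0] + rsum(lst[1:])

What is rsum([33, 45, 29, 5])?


rsum([33, 45, 29, 5]) = 33 + rsum([45, 29, 5])
rsum([45, 29, 5]) = 45 + rsum([29, 5])
rsum([29, 5]) = 29 + rsum([5])
rsum([5]) = 5 + rsum([])
rsum([]) = 0  (base case)
Total: 33 + 45 + 29 + 5 + 0 = 112

112
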